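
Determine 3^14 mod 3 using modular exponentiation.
By repeated squaring mod 3: 3^{1}≡0, 3^{2}≡0, 3^{4}≡0, 3^{8}≡0. Then 3^{14} = 3^{8+4+2} ≡ 0 × 0 × 0 ≡ 0 mod 3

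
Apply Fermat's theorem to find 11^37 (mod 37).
By Fermat: 11^{36} ≡ 1 (mod 37). So 11^{37} = 11^{36} · 11^{1} ≡ 11^{1} ≡ 11 (mod 37)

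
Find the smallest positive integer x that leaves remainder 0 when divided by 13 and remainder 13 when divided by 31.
M = 13 × 31 = 403. M₁ = 31, y₁ ≡ 8 (mod 13). M₂ = 13, y₂ ≡ 12 (mod 31). x = 0×31×8 + 13×13×12 ≡ 13 (mod 403)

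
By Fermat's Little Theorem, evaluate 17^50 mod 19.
By Fermat: 17^{18} ≡ 1 (mod 19). 50 = 2×18 + 14. So 17^{50} ≡ 17^{14} ≡ 6 (mod 19)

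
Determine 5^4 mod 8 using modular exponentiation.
5^{4} = 625 ≡ 1 mod 8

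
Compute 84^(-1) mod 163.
Since 163 is prime, by Fermat 84^(-1) ≡ 84^{161} ≡ 33 mod 163. Verify: 84 × 33 = 2772 ≡ 1 mod 163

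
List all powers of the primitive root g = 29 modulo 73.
29^1, 29^2, ..., 29^{72} mod 73: [29, 38, 7, 57, 47, 49, 34, 37, 51, 19, 40, 65, 60, 61, 17, 55, 62, 46, 20, 69, 30, 67, 45, 64, 31, 23, 10, 71, 15, 70, 59, 32, 52, 48, 5, 72, 44, 35, 66, 16, 26, 24, 39, 36, 22, 54, 33, 8, 13, 12, 56, 18, 11, 27, 53, 4, 43, 6, 28, 9, 42, 50, 63, 2, 58, 3, 14, 41, 21, 25, 68, 1]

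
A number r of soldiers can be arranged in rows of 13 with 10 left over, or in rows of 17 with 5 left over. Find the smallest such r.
M = 13 × 17 = 221. M₁ = 17, y₁ ≡ 10 mod 13. M₂ = 13, y₂ ≡ 4 mod 17. r = 10×17×10 + 5×13×4 ≡ 192 mod 221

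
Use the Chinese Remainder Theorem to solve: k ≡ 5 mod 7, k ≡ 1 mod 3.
M = 7 × 3 = 21. M₁ = 3, y₁ ≡ 5 mod 7. M₂ = 7, y₂ ≡ 1 mod 3. k = 5×3×5 + 1×7×1 ≡ 19 mod 21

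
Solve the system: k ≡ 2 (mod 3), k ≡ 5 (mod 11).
M = 3 × 11 = 33. M₁ = 11, y₁ ≡ 2 (mod 3). M₂ = 3, y₂ ≡ 4 (mod 11). k = 2×11×2 + 5×3×4 ≡ 5 (mod 33)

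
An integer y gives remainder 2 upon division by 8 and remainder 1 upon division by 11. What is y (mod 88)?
M = 8 × 11 = 88. M₁ = 11, y₁ ≡ 3 (mod 8). M₂ = 8, y₂ ≡ 7 (mod 11). y = 2×11×3 + 1×8×7 ≡ 34 (mod 88)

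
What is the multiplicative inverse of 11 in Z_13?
Since 13 is prime, by Fermat 11^(-1) ≡ 11^{11} ≡ 6 mod 13. Verify: 11 × 6 = 66 ≡ 1 mod 13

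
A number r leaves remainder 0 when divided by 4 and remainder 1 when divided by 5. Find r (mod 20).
M = 4 × 5 = 20. M₁ = 5, y₁ ≡ 1 (mod 4). M₂ = 4, y₂ ≡ 4 (mod 5). r = 0×5×1 + 1×4×4 ≡ 16 (mod 20)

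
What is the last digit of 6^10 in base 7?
Using Fermat: 6^{6} ≡ 1 (mod 7). 10 ≡ 4 (mod 6). So 6^{10} ≡ 6^{4} ≡ 1 (mod 7)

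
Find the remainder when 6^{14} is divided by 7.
By Fermat: 6^{6} ≡ 1 mod 7. 14 = 2×6 + 2. So 6^{14} ≡ 6^{2} ≡ 1 mod 7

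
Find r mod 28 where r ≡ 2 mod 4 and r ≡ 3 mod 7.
M = 4 × 7 = 28. M₁ = 7, y₁ ≡ 3 mod 4. M₂ = 4, y₂ ≡ 2 mod 7. r = 2×7×3 + 3×4×2 ≡ 10 mod 28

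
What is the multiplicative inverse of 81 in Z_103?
Since 103 is prime, by Fermat 81^(-1) ≡ 81^{101} ≡ 14 (mod 103). Verify: 81 × 14 = 1134 ≡ 1 (mod 103)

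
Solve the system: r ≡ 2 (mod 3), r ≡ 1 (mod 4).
M = 3 × 4 = 12. M₁ = 4, y₁ ≡ 1 (mod 3). M₂ = 3, y₂ ≡ 3 (mod 4). r = 2×4×1 + 1×3×3 ≡ 5 (mod 12)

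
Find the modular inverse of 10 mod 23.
Since 23 is prime, by Fermat 10^(-1) ≡ 10^{21} ≡ 7 mod 23. Verify: 10 × 7 = 70 ≡ 1 mod 23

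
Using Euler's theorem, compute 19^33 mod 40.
By Euler: 19^{16} ≡ 1 (mod 40) since gcd(19, 40) = 1. 33 = 2×16 + 1. So 19^{33} ≡ 19^{1} ≡ 19 (mod 40)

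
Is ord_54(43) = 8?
Powers of 43 mod 54: 43^1≡43, 43^2≡13, 43^3≡19, 43^4≡7, 43^5≡31, 43^6≡37, 43^7≡25, 43^8≡49, 43^9≡1. 43^8≡49≢1, so ord ≠ 8. No, the actual order is 9.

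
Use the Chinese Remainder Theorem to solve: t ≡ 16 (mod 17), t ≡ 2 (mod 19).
M = 17 × 19 = 323. M₁ = 19, y₁ ≡ 9 (mod 17). M₂ = 17, y₂ ≡ 9 (mod 19). t = 16×19×9 + 2×17×9 ≡ 135 (mod 323)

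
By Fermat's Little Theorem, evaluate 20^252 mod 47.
By Fermat: 20^{46} ≡ 1 (mod 47). 252 ≡ 22 (mod 46). So 20^{252} ≡ 20^{22} ≡ 7 (mod 47)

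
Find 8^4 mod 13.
8^{4} = 4096 ≡ 1 mod 13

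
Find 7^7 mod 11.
By repeated squaring mod 11: 7^{1}≡7, 7^{2}≡5, 7^{4}≡3. Then 7^{7} = 7^{4+2+1} ≡ 3 × 5 × 7 ≡ 6 mod 11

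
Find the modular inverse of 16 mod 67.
Since 67 is prime, by Fermat 16^(-1) ≡ 16^{65} ≡ 21 (mod 67). Verify: 16 × 21 = 336 ≡ 1 (mod 67)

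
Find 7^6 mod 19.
By repeated squaring mod 19: 7^{1}≡7, 7^{2}≡11, 7^{4}≡7. Then 7^{6} = 7^{4+2} ≡ 7 × 11 ≡ 1 mod 19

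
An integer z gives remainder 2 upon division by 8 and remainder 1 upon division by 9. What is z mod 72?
M = 8 × 9 = 72. M₁ = 9, y₁ ≡ 1 mod 8. M₂ = 8, y₂ ≡ 8 mod 9. z = 2×9×1 + 1×8×8 ≡ 10 mod 72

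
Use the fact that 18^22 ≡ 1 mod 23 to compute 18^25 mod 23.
By Fermat: 18^{22} ≡ 1 mod 23. So 18^{25} = 18^{22} · 18^{3} ≡ 18^{3} ≡ 13 mod 23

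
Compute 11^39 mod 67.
By repeated squaring (mod 67): 11^{1}≡11, 11^{2}≡54, 11^{4}≡35, 11^{8}≡19, 11^{16}≡26, 11^{32}≡6. Then 11^{39} = 11^{32+4+2+1} ≡ 6 × 35 × 54 × 11 ≡ 53 (mod 67)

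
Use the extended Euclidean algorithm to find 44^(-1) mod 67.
Extended GCD: 44(32) + 67(-21) = 1. So 44^(-1) ≡ 32 mod 67. Verify: 44 × 32 = 1408 ≡ 1 mod 67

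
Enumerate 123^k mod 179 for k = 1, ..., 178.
123^1, 123^2, ..., 123^{178} mod 179: [123, 93, 162, 57, 30, 110, 105, 27, 99, 5, 78, 107, 94, 106, 150, 13, 167, 135, 137, 25, 32, 177, 112, 172, 34, 65, 119, 138, 148, 125, 160, 169, 23, 144, 170, 146, 58, 153, 24, 88, 84, 129, 115, 4, 134, 14, 111, 49, 120, 82, 62, 108, 38, 20, 133, 70, 18, 66, 63, 52, 131, 3, 11, 100, 128, 171, 90, 151, 136, 81, 118, 15, 55, 142, 103, 139, 92, 39, 143, 47, 53, 75, 96, 173, 157, 158, 102, 16, 178, 56, 86, 17, 122, 149, 69, 74, 152, 80, 174, 101, 72, 85, 73, 29, 166, 12, 44, 42, 154, 147, 2, 67, 7, 145, 114, 60, 41, 31, 54, 19, 10, 156, 35, 9, 33, 121, 26, 155, 91, 95, 50, 64, 175, 45, 165, 68, 130, 59, 97, 117, 71, 141, 159, 46, 109, 161, 113, 116, 127, 48, 176, 168, 79, 51, 8, 89, 28, 43, 98, 61, 164, 124, 37, 76, 40, 87, 140, 36, 132, 126, 104, 83, 6, 22, 21, 77, 163, 1]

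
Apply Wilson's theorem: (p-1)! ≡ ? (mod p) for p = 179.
By Wilson's theorem, (178)! ≡ -1 ≡ 178 (mod 179)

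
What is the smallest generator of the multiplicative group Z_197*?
g = 2. For each prime q|196: 2^{98}≡196, 2^{28}≡104, none ≡ 1, so ord_197(2) = 196 and 2 is a primitive root.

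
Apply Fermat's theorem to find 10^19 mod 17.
By Fermat: 10^{16} ≡ 1 mod 17. So 10^{19} = 10^{16} · 10^{3} ≡ 10^{3} ≡ 14 mod 17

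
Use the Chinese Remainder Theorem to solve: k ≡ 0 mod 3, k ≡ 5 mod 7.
M = 3 × 7 = 21. M₁ = 7, y₁ ≡ 1 mod 3. M₂ = 3, y₂ ≡ 5 mod 7. k = 0×7×1 + 5×3×5 ≡ 12 mod 21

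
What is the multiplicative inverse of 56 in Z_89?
Since 89 is prime, by Fermat 56^(-1) ≡ 56^{87} ≡ 62 mod 89. Verify: 56 × 62 = 3472 ≡ 1 mod 89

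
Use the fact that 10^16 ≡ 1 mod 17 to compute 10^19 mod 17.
By Fermat: 10^{16} ≡ 1 mod 17. So 10^{19} = 10^{16} · 10^{3} ≡ 10^{3} ≡ 14 mod 17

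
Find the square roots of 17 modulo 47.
The square roots of 17 mod 47 are 8 and 39. Verify: 8² = 64 ≡ 17 (mod 47)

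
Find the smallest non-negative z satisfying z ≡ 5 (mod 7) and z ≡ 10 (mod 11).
M = 7 × 11 = 77. M₁ = 11, y₁ ≡ 2 (mod 7). M₂ = 7, y₂ ≡ 8 (mod 11). z = 5×11×2 + 10×7×8 ≡ 54 (mod 77)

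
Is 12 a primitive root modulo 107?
12^{53} ≡ 1 (mod 107) and 53 < 106, so ord_107(12) = 53 ≠ 106 and 12 is not a primitive root.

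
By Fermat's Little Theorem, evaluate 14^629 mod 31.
By Fermat: 14^{30} ≡ 1 (mod 31). 629 ≡ 29 (mod 30). So 14^{629} ≡ 14^{29} ≡ 20 (mod 31)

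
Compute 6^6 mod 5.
Using Fermat: 6^{4} ≡ 1 (mod 5). 6 ≡ 2 (mod 4). So 6^{6} ≡ 6^{2} ≡ 1 (mod 5)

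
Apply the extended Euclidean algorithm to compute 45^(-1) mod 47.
Extended GCD: 45(23) + 47(-22) = 1. So 45^(-1) ≡ 23 (mod 47). Verify: 45 × 23 = 1035 ≡ 1 (mod 47)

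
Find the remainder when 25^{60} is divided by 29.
By Fermat: 25^{28} ≡ 1 mod 29. 60 = 2×28 + 4. So 25^{60} ≡ 25^{4} ≡ 24 mod 29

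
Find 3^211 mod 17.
Using Fermat: 3^{16} ≡ 1 mod 17. 211 ≡ 3 mod 16. So 3^{211} ≡ 3^{3} ≡ 10 mod 17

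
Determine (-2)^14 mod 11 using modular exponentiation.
Using Fermat: (-2)^{10} ≡ 1 (mod 11). 14 ≡ 4 (mod 10). So (-2)^{14} ≡ (-2)^{4} ≡ 5 (mod 11)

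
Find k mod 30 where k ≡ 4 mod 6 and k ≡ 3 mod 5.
M = 6 × 5 = 30. M₁ = 5, y₁ ≡ 5 mod 6. M₂ = 6, y₂ ≡ 1 mod 5. k = 4×5×5 + 3×6×1 ≡ 28 mod 30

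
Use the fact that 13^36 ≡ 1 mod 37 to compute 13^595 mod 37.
By Fermat: 13^{36} ≡ 1 mod 37. 595 ≡ 19 mod 36. So 13^{595} ≡ 13^{19} ≡ 24 mod 37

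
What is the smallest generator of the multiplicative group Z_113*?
g = 3. Powers: [3, 9, 27, 81, 17, 51, 40, 7, ...] generates all 112 non-zero residues.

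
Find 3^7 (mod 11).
By repeated squaring (mod 11): 3^{1}≡3, 3^{2}≡9, 3^{4}≡4. Then 3^{7} = 3^{4+2+1} ≡ 4 × 9 × 3 ≡ 9 (mod 11)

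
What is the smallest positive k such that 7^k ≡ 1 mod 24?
Powers of 7 mod 24: 7^1≡7, 7^2≡1. So the order of 7 is 2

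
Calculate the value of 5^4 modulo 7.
5^{4} = 625 ≡ 2 (mod 7)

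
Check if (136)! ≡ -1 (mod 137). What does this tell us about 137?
(136)! mod 137 = 136. Since this equals -1 (mod 137), Wilson confirms 137 is prime.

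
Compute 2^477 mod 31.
Using Fermat: 2^{30} ≡ 1 mod 31. 477 ≡ 27 mod 30. So 2^{477} ≡ 2^{27} ≡ 4 mod 31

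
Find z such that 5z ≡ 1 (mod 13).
Since 13 is prime, by Fermat 5^(-1) ≡ 5^{11} ≡ 8 (mod 13). Verify: 5 × 8 = 40 ≡ 1 (mod 13)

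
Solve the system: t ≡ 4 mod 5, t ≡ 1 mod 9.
M = 5 × 9 = 45. M₁ = 9, y₁ ≡ 4 mod 5. M₂ = 5, y₂ ≡ 2 mod 9. t = 4×9×4 + 1×5×2 ≡ 19 mod 45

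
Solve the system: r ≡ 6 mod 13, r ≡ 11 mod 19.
M = 13 × 19 = 247. M₁ = 19, y₁ ≡ 11 mod 13. M₂ = 13, y₂ ≡ 3 mod 19. r = 6×19×11 + 11×13×3 ≡ 201 mod 247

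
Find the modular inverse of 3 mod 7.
Since 7 is prime, by Fermat 3^(-1) ≡ 3^{5} ≡ 5 mod 7. Verify: 3 × 5 = 15 ≡ 1 mod 7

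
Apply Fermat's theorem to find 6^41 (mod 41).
By Fermat: 6^{40} ≡ 1 (mod 41). So 6^{41} = 6^{40} · 6^{1} ≡ 6^{1} ≡ 6 (mod 41)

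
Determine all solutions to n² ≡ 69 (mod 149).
The square roots of 69 mod 149 are 48 and 101. Verify: 48² = 2304 ≡ 69 (mod 149)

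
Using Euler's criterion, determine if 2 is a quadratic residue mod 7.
By Euler's criterion: 2^{3} ≡ 1 (mod 7). Since this equals 1, 2 is a QR.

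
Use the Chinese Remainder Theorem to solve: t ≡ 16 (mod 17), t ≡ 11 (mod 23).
M = 17 × 23 = 391. M₁ = 23, y₁ ≡ 3 (mod 17). M₂ = 17, y₂ ≡ 19 (mod 23). t = 16×23×3 + 11×17×19 ≡ 356 (mod 391)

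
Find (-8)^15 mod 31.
By repeated squaring mod 31: (-8)^{1}≡23, (-8)^{2}≡2, (-8)^{4}≡4, (-8)^{8}≡16. Then (-8)^{15} = (-8)^{8+4+2+1} ≡ 16 × 4 × 2 × 23 ≡ 30 mod 31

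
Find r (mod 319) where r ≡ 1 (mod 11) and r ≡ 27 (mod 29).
M = 11 × 29 = 319. M₁ = 29, y₁ ≡ 8 (mod 11). M₂ = 11, y₂ ≡ 8 (mod 29). r = 1×29×8 + 27×11×8 ≡ 56 (mod 319)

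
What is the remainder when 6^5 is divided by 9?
By repeated squaring mod 9: 6^{1}≡6, 6^{2}≡0, 6^{4}≡0. Then 6^{5} = 6^{4+1} ≡ 0 × 6 ≡ 0 mod 9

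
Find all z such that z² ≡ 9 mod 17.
The square roots of 9 mod 17 are 14 and 3. Verify: 14² = 196 ≡ 9 mod 17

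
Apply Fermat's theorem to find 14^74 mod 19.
By Fermat: 14^{18} ≡ 1 mod 19. 74 = 4×18 + 2. So 14^{74} ≡ 14^{2} ≡ 6 mod 19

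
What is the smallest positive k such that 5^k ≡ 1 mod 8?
Powers of 5 mod 8: 5^1≡5, 5^2≡1. ord_8(5) = 2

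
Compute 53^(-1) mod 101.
Since 101 is prime, by Fermat 53^(-1) ≡ 53^{99} ≡ 61 mod 101. Verify: 53 × 61 = 3233 ≡ 1 mod 101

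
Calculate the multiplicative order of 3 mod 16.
Powers of 3 mod 16: 3^1≡3, 3^2≡9, 3^3≡11, 3^4≡1. Order = 4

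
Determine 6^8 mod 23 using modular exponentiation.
By repeated squaring (mod 23): 6^{1}≡6, 6^{2}≡13, 6^{4}≡8, 6^{8}≡18. So 6^{8} ≡ 18 (mod 23)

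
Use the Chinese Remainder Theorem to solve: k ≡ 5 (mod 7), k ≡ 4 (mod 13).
M = 7 × 13 = 91. M₁ = 13, y₁ ≡ 6 (mod 7). M₂ = 7, y₂ ≡ 2 (mod 13). k = 5×13×6 + 4×7×2 ≡ 82 (mod 91)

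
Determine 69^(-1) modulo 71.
Since 71 is prime, by Fermat 69^(-1) ≡ 69^{69} ≡ 35 mod 71. Verify: 69 × 35 = 2415 ≡ 1 mod 71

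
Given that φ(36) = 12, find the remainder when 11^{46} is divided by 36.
By Euler: 11^{12} ≡ 1 mod 36 since gcd(11, 36) = 1. 46 = 3×12 + 10. So 11^{46} ≡ 11^{10} ≡ 25 mod 36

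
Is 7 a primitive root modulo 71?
ord_71(7) divides 70. For each prime q|70: 7^{35}≡70, 7^{14}≡54, 7^{10}≡45, none ≡ 1. So 7 has order 70 and is a primitive root mod 71.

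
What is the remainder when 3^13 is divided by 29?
By repeated squaring (mod 29): 3^{1}≡3, 3^{2}≡9, 3^{4}≡23, 3^{8}≡7. Then 3^{13} = 3^{8+4+1} ≡ 7 × 23 × 3 ≡ 19 (mod 29)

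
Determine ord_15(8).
Powers of 8 mod 15: 8^1≡8, 8^2≡4, 8^3≡2, 8^4≡1. Order = 4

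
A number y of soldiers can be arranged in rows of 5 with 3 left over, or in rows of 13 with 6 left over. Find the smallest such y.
M = 5 × 13 = 65. M₁ = 13, y₁ ≡ 2 mod 5. M₂ = 5, y₂ ≡ 8 mod 13. y = 3×13×2 + 6×5×8 ≡ 58 mod 65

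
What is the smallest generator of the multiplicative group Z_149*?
g = 2. For each prime q|148: 2^{74}≡148, 2^{4}≡16, none ≡ 1, so ord_149(2) = 148 and 2 is a primitive root.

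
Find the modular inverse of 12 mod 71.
Since 71 is prime, by Fermat 12^(-1) ≡ 12^{69} ≡ 6 mod 71. Verify: 12 × 6 = 72 ≡ 1 mod 71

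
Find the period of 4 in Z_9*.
Powers of 4 mod 9: 4^1≡4, 4^2≡7, 4^3≡1. Order = 3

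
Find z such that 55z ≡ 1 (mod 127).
Since 127 is prime, by Fermat 55^(-1) ≡ 55^{125} ≡ 97 (mod 127). Verify: 55 × 97 = 5335 ≡ 1 (mod 127)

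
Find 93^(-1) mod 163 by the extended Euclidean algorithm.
Extended GCD: 93(-7) + 163(4) = 1. So 93^(-1) ≡ -7 ≡ 156 mod 163. Verify: 93 × 156 = 14508 ≡ 1 mod 163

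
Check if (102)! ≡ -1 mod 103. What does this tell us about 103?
(102)! mod 103 = 102. Since this equals -1 mod 103, Wilson confirms 103 is prime.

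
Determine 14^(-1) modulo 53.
Since 53 is prime, by Fermat 14^(-1) ≡ 14^{51} ≡ 19 mod 53. Verify: 14 × 19 = 266 ≡ 1 mod 53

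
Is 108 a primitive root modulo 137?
ord_137(108) divides 136. For each prime q|136: 108^{68}≡136, 108^{8}≡34, none ≡ 1. So 108 has order 136 and is a primitive root mod 137.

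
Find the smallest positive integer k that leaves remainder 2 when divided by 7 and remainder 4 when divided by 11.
M = 7 × 11 = 77. M₁ = 11, y₁ ≡ 2 (mod 7). M₂ = 7, y₂ ≡ 8 (mod 11). k = 2×11×2 + 4×7×8 ≡ 37 (mod 77)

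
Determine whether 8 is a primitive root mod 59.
ord_59(8) divides 58. For each prime q|58: 8^{29}≡58, 8^{2}≡5, none ≡ 1. So 8 has order 58 and is a primitive root mod 59.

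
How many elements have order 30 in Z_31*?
A prime p has φ(p-1) primitive roots; here φ(30) = 8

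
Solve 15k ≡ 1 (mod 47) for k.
Since 47 is prime, by Fermat 15^(-1) ≡ 15^{45} ≡ 22 (mod 47). Verify: 15 × 22 = 330 ≡ 1 (mod 47)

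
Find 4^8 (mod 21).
By repeated squaring (mod 21): 4^{1}≡4, 4^{2}≡16, 4^{4}≡4, 4^{8}≡16. So 4^{8} ≡ 16 (mod 21)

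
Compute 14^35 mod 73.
By repeated squaring mod 73: 14^{1}≡14, 14^{2}≡50, 14^{4}≡18, 14^{8}≡32, 14^{16}≡2, 14^{32}≡4. Then 14^{35} = 14^{32+2+1} ≡ 4 × 50 × 14 ≡ 26 mod 73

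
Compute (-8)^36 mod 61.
By repeated squaring (mod 61): (-8)^{1}≡53, (-8)^{2}≡3, (-8)^{4}≡9, (-8)^{8}≡20, (-8)^{16}≡34, (-8)^{32}≡58. Then (-8)^{36} = (-8)^{32+4} ≡ 58 × 9 ≡ 34 (mod 61)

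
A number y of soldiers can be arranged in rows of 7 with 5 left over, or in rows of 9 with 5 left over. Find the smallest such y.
M = 7 × 9 = 63. M₁ = 9, y₁ ≡ 4 (mod 7). M₂ = 7, y₂ ≡ 4 (mod 9). y = 5×9×4 + 5×7×4 ≡ 5 (mod 63)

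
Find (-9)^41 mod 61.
By repeated squaring mod 61: (-9)^{1}≡52, (-9)^{2}≡20, (-9)^{4}≡34, (-9)^{8}≡58, (-9)^{16}≡9, (-9)^{32}≡20. Then (-9)^{41} = (-9)^{32+8+1} ≡ 20 × 58 × 52 ≡ 52 mod 61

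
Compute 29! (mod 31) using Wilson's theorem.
(30)! = (29)! × (30) ≡ -1 (mod 31). So (29)! ≡ -1 × (30)^(-1) ≡ (-1)×(-1) = 1 (mod 31)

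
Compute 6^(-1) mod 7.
Since 7 is prime, by Fermat 6^(-1) ≡ 6^{5} ≡ 6 mod 7. Verify: 6 × 6 = 36 ≡ 1 mod 7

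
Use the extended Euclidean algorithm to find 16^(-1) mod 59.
Extended GCD: 16(-11) + 59(3) = 1. So 16^(-1) ≡ -11 ≡ 48 (mod 59). Verify: 16 × 48 = 768 ≡ 1 (mod 59)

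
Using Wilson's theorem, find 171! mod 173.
(172)! = (171)! × (172) ≡ -1 mod 173. So (171)! ≡ -1 × (172)^(-1) ≡ (-1)×(-1) = 1 mod 173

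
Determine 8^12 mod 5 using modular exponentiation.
Using Fermat: 8^{4} ≡ 1 (mod 5). 12 ≡ 0 (mod 4). So 8^{12} ≡ 8^{0} ≡ 1 (mod 5)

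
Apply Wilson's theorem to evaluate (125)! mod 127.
(126)! = (125)! × (126) ≡ -1 mod 127. So (125)! ≡ -1 × (126)^(-1) ≡ (-1)×(-1) = 1 mod 127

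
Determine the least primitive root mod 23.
g = 5. Powers: [5, 2, 10, 4, 20, 8, 17, 16, 11, 9, ...] generates all 22 non-zero residues.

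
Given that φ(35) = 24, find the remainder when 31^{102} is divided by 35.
By Euler: 31^{24} ≡ 1 mod 35 since gcd(31, 35) = 1. 102 = 4×24 + 6. So 31^{102} ≡ 31^{6} ≡ 1 mod 35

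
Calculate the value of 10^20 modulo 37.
By repeated squaring (mod 37): 10^{1}≡10, 10^{2}≡26, 10^{4}≡10, 10^{8}≡26, 10^{16}≡10. Then 10^{20} = 10^{16+4} ≡ 10 × 10 ≡ 26 (mod 37)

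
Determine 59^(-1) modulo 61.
Since 61 is prime, by Fermat 59^(-1) ≡ 59^{59} ≡ 30 mod 61. Verify: 59 × 30 = 1770 ≡ 1 mod 61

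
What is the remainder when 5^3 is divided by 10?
5^{3} = 125 ≡ 5 mod 10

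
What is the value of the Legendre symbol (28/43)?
(28/43) = 28^{21} mod 43 = -1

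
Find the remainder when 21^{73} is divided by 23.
By Fermat: 21^{22} ≡ 1 mod 23. 73 = 3×22 + 7. So 21^{73} ≡ 21^{7} ≡ 10 mod 23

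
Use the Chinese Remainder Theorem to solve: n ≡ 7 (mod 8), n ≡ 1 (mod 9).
M = 8 × 9 = 72. M₁ = 9, y₁ ≡ 1 (mod 8). M₂ = 8, y₂ ≡ 8 (mod 9). n = 7×9×1 + 1×8×8 ≡ 55 (mod 72)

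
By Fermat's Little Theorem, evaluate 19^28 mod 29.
By Fermat's Little Theorem, 19^{28} ≡ 1 mod 29 since 29 is prime and gcd(19, 29) = 1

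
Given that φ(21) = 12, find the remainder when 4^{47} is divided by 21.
By Euler: 4^{12} ≡ 1 (mod 21) since gcd(4, 21) = 1. 47 = 3×12 + 11. So 4^{47} ≡ 4^{11} ≡ 16 (mod 21)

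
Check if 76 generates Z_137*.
76^{68} ≡ 1 (mod 137) and 68 < 136, so ord_137(76) = 68 ≠ 136 and 76 is not a primitive root.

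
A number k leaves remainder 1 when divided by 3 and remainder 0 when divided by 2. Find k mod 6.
M = 3 × 2 = 6. M₁ = 2, y₁ ≡ 2 mod 3. M₂ = 3, y₂ ≡ 1 mod 2. k = 1×2×2 + 0×3×1 ≡ 4 mod 6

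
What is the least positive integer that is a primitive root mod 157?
g = 5. For each prime q|156: 5^{78}≡156, 5^{52}≡12, 5^{12}≡130, none ≡ 1, so ord_157(5) = 156 and 5 is a primitive root.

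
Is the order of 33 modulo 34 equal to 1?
Powers of 33 mod 34: 33^1≡33, 33^2≡1. 33^1≡33≢1, so ord ≠ 1. No, the actual order is 2.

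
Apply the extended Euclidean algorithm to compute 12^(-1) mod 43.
Extended GCD: 12(18) + 43(-5) = 1. So 12^(-1) ≡ 18 mod 43. Verify: 12 × 18 = 216 ≡ 1 mod 43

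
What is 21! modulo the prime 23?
(22)! = (21)! × (22) ≡ -1 (mod 23). So (21)! ≡ -1 × (22)^(-1) ≡ (-1)×(-1) = 1 (mod 23)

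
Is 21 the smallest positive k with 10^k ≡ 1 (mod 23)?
Powers of 10 mod 23: 10^1≡10, 10^2≡8, 10^3≡11, 10^4≡18, 10^5≡19, 10^6≡6, 10^7≡14, 10^8≡2, 10^9≡20, 10^10≡16, 10^11≡22, 10^12≡13, 10^13≡15, 10^14≡12, 10^15≡5, 10^16≡4, 10^17≡17, 10^18≡9, 10^19≡21, 10^20≡3, 10^21≡7, 10^22≡1. 10^21≡7≢1, so ord ≠ 21. No, the actual order is 22.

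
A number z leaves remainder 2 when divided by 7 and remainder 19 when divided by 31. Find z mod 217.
M = 7 × 31 = 217. M₁ = 31, y₁ ≡ 5 mod 7. M₂ = 7, y₂ ≡ 9 mod 31. z = 2×31×5 + 19×7×9 ≡ 205 mod 217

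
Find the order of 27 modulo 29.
Powers of 27 mod 29: 27^1≡27, 27^2≡4, 27^3≡21, 27^4≡16, 27^5≡26, 27^6≡6, 27^7≡17, 27^8≡24, 27^9≡10, 27^10≡9, 27^11≡11, 27^12≡7, 27^13≡15, 27^14≡28, 27^15≡2, 27^16≡25, 27^17≡8, 27^18≡13, 27^19≡3, 27^20≡23, 27^21≡12, 27^22≡5, 27^23≡19, 27^24≡20, 27^25≡18, 27^26≡22, 27^27≡14, 27^28≡1. So the order of 27 is 28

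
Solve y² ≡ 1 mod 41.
The square roots of 1 mod 41 are 1 and 40. Verify: 1² = 1 ≡ 1 mod 41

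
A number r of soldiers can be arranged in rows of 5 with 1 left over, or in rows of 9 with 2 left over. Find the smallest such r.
M = 5 × 9 = 45. M₁ = 9, y₁ ≡ 4 (mod 5). M₂ = 5, y₂ ≡ 2 (mod 9). r = 1×9×4 + 2×5×2 ≡ 11 (mod 45)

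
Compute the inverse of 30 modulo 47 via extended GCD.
Extended GCD: 30(11) + 47(-7) = 1. So 30^(-1) ≡ 11 (mod 47). Verify: 30 × 11 = 330 ≡ 1 (mod 47)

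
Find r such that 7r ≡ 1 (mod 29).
Since 29 is prime, by Fermat 7^(-1) ≡ 7^{27} ≡ 25 (mod 29). Verify: 7 × 25 = 175 ≡ 1 (mod 29)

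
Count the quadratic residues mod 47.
The squaring map on Z_47* is 2-to-1, so there are (46)/2 = 23 QRs.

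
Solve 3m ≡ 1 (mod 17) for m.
Since 17 is prime, by Fermat 3^(-1) ≡ 3^{15} ≡ 6 (mod 17). Verify: 3 × 6 = 18 ≡ 1 (mod 17)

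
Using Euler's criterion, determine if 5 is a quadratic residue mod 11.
By Euler's criterion: 5^{5} ≡ 1 mod 11. Since this equals 1, 5 is a QR.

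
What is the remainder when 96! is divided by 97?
By Wilson's theorem, (96)! ≡ -1 ≡ 96 (mod 97)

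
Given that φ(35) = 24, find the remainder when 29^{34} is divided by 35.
By Euler: 29^{24} ≡ 1 (mod 35) since gcd(29, 35) = 1. 34 = 1×24 + 10. So 29^{34} ≡ 29^{10} ≡ 1 (mod 35)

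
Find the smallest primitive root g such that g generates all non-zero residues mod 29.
g = 2. Powers: [2, 4, 8, 16, 3, 6, 12, 24, 19, 9, ...] generates all 28 non-zero residues.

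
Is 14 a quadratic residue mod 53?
By Euler's criterion: 14^{26} ≡ 52 mod 53. Since this equals -1 (≡ 52), 14 is not a QR.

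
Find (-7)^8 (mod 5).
Using Fermat: (-7)^{4} ≡ 1 (mod 5). 8 ≡ 0 (mod 4). So (-7)^{8} ≡ (-7)^{0} ≡ 1 (mod 5)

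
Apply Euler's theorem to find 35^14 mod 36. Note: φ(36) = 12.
By Euler: 35^{12} ≡ 1 mod 36 since gcd(35, 36) = 1. 14 = 1×12 + 2. So 35^{14} ≡ 35^{2} ≡ 1 mod 36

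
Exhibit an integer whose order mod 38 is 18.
3 has order 18 mod 38 since 3^{18} ≡ 1 (mod 38) and no smaller power works.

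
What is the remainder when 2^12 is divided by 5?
Using Fermat: 2^{4} ≡ 1 (mod 5). 12 ≡ 0 (mod 4). So 2^{12} ≡ 2^{0} ≡ 1 (mod 5)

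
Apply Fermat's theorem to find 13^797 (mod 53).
By Fermat: 13^{52} ≡ 1 (mod 53). 797 ≡ 17 (mod 52). So 13^{797} ≡ 13^{17} ≡ 47 (mod 53)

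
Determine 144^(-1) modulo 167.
Since 167 is prime, by Fermat 144^(-1) ≡ 144^{165} ≡ 29 (mod 167). Verify: 144 × 29 = 4176 ≡ 1 (mod 167)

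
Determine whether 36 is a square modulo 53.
By Euler's criterion: 36^{26} ≡ 1 mod 53. Since this equals 1, 36 is a QR.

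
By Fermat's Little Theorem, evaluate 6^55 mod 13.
By Fermat: 6^{12} ≡ 1 (mod 13). 55 = 4×12 + 7. So 6^{55} ≡ 6^{7} ≡ 7 (mod 13)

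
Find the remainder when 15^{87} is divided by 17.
By Fermat: 15^{16} ≡ 1 mod 17. 87 = 5×16 + 7. So 15^{87} ≡ 15^{7} ≡ 8 mod 17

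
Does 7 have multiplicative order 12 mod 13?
Powers of 7 mod 13: 7^1≡7, 7^2≡10, 7^3≡5, 7^4≡9, 7^5≡11, 7^6≡12, 7^7≡6, 7^8≡3, 7^9≡8, 7^10≡4, 7^11≡2, 7^12≡1. First k with 7^k≡1 is k=12. Yes, ord_13(7) = 12.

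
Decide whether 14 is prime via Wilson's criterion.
(13)! mod 14 = 0. Since 0 ≢ -1 (mod 14), 14 is not prime.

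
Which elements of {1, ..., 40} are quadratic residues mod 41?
Quadratic residues modulo 41: {1, 2, 4, 5, 8, 9, 10, 16, 18, 20, 21, 23, 25, 31, 32, 33, 36, 37, 39, 40}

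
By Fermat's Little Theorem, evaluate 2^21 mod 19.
By Fermat: 2^{18} ≡ 1 mod 19. So 2^{21} = 2^{18} · 2^{3} ≡ 2^{3} ≡ 8 mod 19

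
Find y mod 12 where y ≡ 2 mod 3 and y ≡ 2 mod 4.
M = 3 × 4 = 12. M₁ = 4, y₁ ≡ 1 mod 3. M₂ = 3, y₂ ≡ 3 mod 4. y = 2×4×1 + 2×3×3 ≡ 2 mod 12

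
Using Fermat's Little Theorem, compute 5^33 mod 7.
By Fermat: 5^{6} ≡ 1 (mod 7). 33 = 5×6 + 3. So 5^{33} ≡ 5^{3} ≡ 6 (mod 7)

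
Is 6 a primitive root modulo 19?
6^{9} ≡ 1 (mod 19) and 9 < 18, so ord_19(6) = 9 ≠ 18 and 6 is not a primitive root.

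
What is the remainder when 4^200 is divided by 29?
Using Fermat: 4^{28} ≡ 1 (mod 29). 200 ≡ 4 (mod 28). So 4^{200} ≡ 4^{4} ≡ 24 (mod 29)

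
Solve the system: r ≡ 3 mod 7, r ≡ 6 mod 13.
M = 7 × 13 = 91. M₁ = 13, y₁ ≡ 6 mod 7. M₂ = 7, y₂ ≡ 2 mod 13. r = 3×13×6 + 6×7×2 ≡ 45 mod 91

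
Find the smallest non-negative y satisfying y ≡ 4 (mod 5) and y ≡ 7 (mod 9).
M = 5 × 9 = 45. M₁ = 9, y₁ ≡ 4 (mod 5). M₂ = 5, y₂ ≡ 2 (mod 9). y = 4×9×4 + 7×5×2 ≡ 34 (mod 45)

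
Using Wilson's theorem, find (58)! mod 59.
By Wilson's theorem, (58)! ≡ -1 ≡ 58 mod 59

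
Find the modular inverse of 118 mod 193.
Since 193 is prime, by Fermat 118^(-1) ≡ 118^{191} ≡ 18 (mod 193). Verify: 118 × 18 = 2124 ≡ 1 (mod 193)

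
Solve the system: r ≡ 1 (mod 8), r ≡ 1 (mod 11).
M = 8 × 11 = 88. M₁ = 11, y₁ ≡ 3 (mod 8). M₂ = 8, y₂ ≡ 7 (mod 11). r = 1×11×3 + 1×8×7 ≡ 1 (mod 88)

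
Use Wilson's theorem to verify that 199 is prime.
(198)! mod 199 = 198. Since this equals -1 (mod 199), Wilson confirms 199 is prime.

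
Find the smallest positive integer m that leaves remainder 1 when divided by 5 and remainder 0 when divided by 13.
M = 5 × 13 = 65. M₁ = 13, y₁ ≡ 2 (mod 5). M₂ = 5, y₂ ≡ 8 (mod 13). m = 1×13×2 + 0×5×8 ≡ 26 (mod 65)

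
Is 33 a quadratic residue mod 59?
By Euler's criterion: 33^{29} ≡ 58 mod 59. Since this equals -1 (≡ 58), 33 is not a QR.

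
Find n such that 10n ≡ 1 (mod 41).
Since 41 is prime, by Fermat 10^(-1) ≡ 10^{39} ≡ 37 (mod 41). Verify: 10 × 37 = 370 ≡ 1 (mod 41)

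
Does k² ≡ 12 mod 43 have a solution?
By Euler's criterion: 12^{21} ≡ 42 mod 43. Since this equals -1 (≡ 42), 12 is not a QR.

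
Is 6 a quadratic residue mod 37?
By Euler's criterion: 6^{18} ≡ 36 (mod 37). Since this equals -1 (≡ 36), 6 is not a QR.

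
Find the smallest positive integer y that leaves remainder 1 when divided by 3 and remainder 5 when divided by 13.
M = 3 × 13 = 39. M₁ = 13, y₁ ≡ 1 (mod 3). M₂ = 3, y₂ ≡ 9 (mod 13). y = 1×13×1 + 5×3×9 ≡ 31 (mod 39)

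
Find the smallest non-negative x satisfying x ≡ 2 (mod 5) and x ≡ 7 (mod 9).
M = 5 × 9 = 45. M₁ = 9, y₁ ≡ 4 (mod 5). M₂ = 5, y₂ ≡ 2 (mod 9). x = 2×9×4 + 7×5×2 ≡ 7 (mod 45)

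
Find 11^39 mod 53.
By repeated squaring mod 53: 11^{1}≡11, 11^{2}≡15, 11^{4}≡13, 11^{8}≡10, 11^{16}≡47, 11^{32}≡36. Then 11^{39} = 11^{32+4+2+1} ≡ 36 × 13 × 15 × 11 ≡ 52 mod 53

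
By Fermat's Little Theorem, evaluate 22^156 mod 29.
By Fermat: 22^{28} ≡ 1 (mod 29). 156 = 5×28 + 16. So 22^{156} ≡ 22^{16} ≡ 20 (mod 29)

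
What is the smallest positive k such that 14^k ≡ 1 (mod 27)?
Powers of 14 mod 27: 14^1≡14, 14^2≡7, 14^3≡17, 14^4≡22, 14^5≡11, 14^6≡19, 14^7≡23, 14^8≡25, 14^9≡26, 14^10≡13, 14^11≡20, 14^12≡10, 14^13≡5, 14^14≡16, 14^15≡8, 14^16≡4, 14^17≡2, 14^18≡1. So the order of 14 is 18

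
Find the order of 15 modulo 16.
Powers of 15 mod 16: 15^1≡15, 15^2≡1. So the order of 15 is 2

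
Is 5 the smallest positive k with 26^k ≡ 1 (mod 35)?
Powers of 26 mod 35: 26^1≡26, 26^2≡11, 26^3≡6, 26^4≡16, 26^5≡31, 26^6≡1. 26^5≡31≢1, so ord ≠ 5. No, the actual order is 6.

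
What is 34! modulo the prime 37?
(36)! = (34)! × (35) × (36) ≡ -1 (mod 37). So (34)! ≡ -1 × [(36)(35)]^(-1) ≡ 18 (mod 37)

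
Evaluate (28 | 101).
(28/101) = 28^{50} mod 101 = -1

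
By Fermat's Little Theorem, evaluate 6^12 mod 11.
By Fermat: 6^{10} ≡ 1 mod 11. So 6^{12} = 6^{10} · 6^{2} ≡ 6^{2} ≡ 3 mod 11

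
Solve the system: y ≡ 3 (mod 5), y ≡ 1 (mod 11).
M = 5 × 11 = 55. M₁ = 11, y₁ ≡ 1 (mod 5). M₂ = 5, y₂ ≡ 9 (mod 11). y = 3×11×1 + 1×5×9 ≡ 23 (mod 55)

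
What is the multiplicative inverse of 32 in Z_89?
Since 89 is prime, by Fermat 32^(-1) ≡ 32^{87} ≡ 64 (mod 89). Verify: 32 × 64 = 2048 ≡ 1 (mod 89)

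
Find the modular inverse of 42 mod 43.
Since 43 is prime, by Fermat 42^(-1) ≡ 42^{41} ≡ 42 mod 43. Verify: 42 × 42 = 1764 ≡ 1 mod 43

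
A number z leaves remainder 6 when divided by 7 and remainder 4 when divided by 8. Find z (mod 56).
M = 7 × 8 = 56. M₁ = 8, y₁ ≡ 1 (mod 7). M₂ = 7, y₂ ≡ 7 (mod 8). z = 6×8×1 + 4×7×7 ≡ 20 (mod 56)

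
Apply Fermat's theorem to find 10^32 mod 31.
By Fermat: 10^{30} ≡ 1 mod 31. So 10^{32} = 10^{30} · 10^{2} ≡ 10^{2} ≡ 7 mod 31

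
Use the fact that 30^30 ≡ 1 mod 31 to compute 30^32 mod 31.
By Fermat: 30^{30} ≡ 1 mod 31. So 30^{32} = 30^{30} · 30^{2} ≡ 30^{2} ≡ 1 mod 31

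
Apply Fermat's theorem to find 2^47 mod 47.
By Fermat: 2^{46} ≡ 1 mod 47. So 2^{47} = 2^{46} · 2^{1} ≡ 2^{1} ≡ 2 mod 47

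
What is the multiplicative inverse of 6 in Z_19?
Since 19 is prime, by Fermat 6^(-1) ≡ 6^{17} ≡ 16 (mod 19). Verify: 6 × 16 = 96 ≡ 1 (mod 19)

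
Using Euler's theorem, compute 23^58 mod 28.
By Euler: 23^{12} ≡ 1 (mod 28) since gcd(23, 28) = 1. 58 = 4×12 + 10. So 23^{58} ≡ 23^{10} ≡ 9 (mod 28)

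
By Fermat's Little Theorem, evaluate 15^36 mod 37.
By Fermat's Little Theorem, 15^{36} ≡ 1 (mod 37) since 37 is prime and gcd(15, 37) = 1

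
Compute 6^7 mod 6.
By repeated squaring mod 6: 6^{1}≡0, 6^{2}≡0, 6^{4}≡0. Then 6^{7} = 6^{4+2+1} ≡ 0 × 0 × 0 ≡ 0 mod 6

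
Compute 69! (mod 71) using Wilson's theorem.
(70)! = (69)! × (70) ≡ -1 (mod 71). So (69)! ≡ -1 × (70)^(-1) ≡ (-1)×(-1) = 1 (mod 71)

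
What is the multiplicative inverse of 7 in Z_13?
Since 13 is prime, by Fermat 7^(-1) ≡ 7^{11} ≡ 2 (mod 13). Verify: 7 × 2 = 14 ≡ 1 (mod 13)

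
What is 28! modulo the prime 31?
(30)! = (28)! × (29) × (30) ≡ -1 mod 31. So (28)! ≡ -1 × [(30)(29)]^(-1) ≡ 15 mod 31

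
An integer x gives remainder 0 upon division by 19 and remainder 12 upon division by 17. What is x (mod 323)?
M = 19 × 17 = 323. M₁ = 17, y₁ ≡ 9 (mod 19). M₂ = 19, y₂ ≡ 9 (mod 17). x = 0×17×9 + 12×19×9 ≡ 114 (mod 323)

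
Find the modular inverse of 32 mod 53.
Since 53 is prime, by Fermat 32^(-1) ≡ 32^{51} ≡ 5 (mod 53). Verify: 32 × 5 = 160 ≡ 1 (mod 53)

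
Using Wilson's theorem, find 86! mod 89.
(88)! = (86)! × (87) × (88) ≡ -1 mod 89. So (86)! ≡ -1 × [(88)(87)]^(-1) ≡ 44 mod 89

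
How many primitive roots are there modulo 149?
Number of primitive roots mod 149 = φ(p-1) = φ(148) = 72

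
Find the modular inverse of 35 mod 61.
Since 61 is prime, by Fermat 35^(-1) ≡ 35^{59} ≡ 7 (mod 61). Verify: 35 × 7 = 245 ≡ 1 (mod 61)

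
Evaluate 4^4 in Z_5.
4^{4} = 256 ≡ 1 (mod 5)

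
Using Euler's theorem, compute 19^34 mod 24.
By Euler: 19^{8} ≡ 1 (mod 24) since gcd(19, 24) = 1. 34 = 4×8 + 2. So 19^{34} ≡ 19^{2} ≡ 1 (mod 24)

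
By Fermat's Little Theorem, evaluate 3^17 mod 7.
By Fermat: 3^{6} ≡ 1 (mod 7). 17 = 2×6 + 5. So 3^{17} ≡ 3^{5} ≡ 5 (mod 7)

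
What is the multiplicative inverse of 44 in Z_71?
Since 71 is prime, by Fermat 44^(-1) ≡ 44^{69} ≡ 21 mod 71. Verify: 44 × 21 = 924 ≡ 1 mod 71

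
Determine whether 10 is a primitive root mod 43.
10^{21} ≡ 1 mod 43 and 21 < 42, so ord_43(10) = 21 ≠ 42 and 10 is not a primitive root.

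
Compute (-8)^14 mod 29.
By repeated squaring mod 29: (-8)^{1}≡21, (-8)^{2}≡6, (-8)^{4}≡7, (-8)^{8}≡20. Then (-8)^{14} = (-8)^{8+4+2} ≡ 20 × 7 × 6 ≡ 28 mod 29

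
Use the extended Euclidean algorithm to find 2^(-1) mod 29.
Extended GCD: 2(-14) + 29(1) = 1. So 2^(-1) ≡ -14 ≡ 15 mod 29. Verify: 2 × 15 = 30 ≡ 1 mod 29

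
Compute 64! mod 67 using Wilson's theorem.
(66)! = (64)! × (65) × (66) ≡ -1 mod 67. So (64)! ≡ -1 × [(66)(65)]^(-1) ≡ 33 mod 67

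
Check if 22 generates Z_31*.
ord_31(22) divides 30. For each prime q|30: 22^{15}≡30, 22^{10}≡5, 22^{6}≡8, none ≡ 1. So 22 has order 30 and is a primitive root mod 31.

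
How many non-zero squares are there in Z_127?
The squaring map on Z_127* is 2-to-1, so there are (126)/2 = 63 QRs.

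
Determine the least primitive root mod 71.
g = 7. For each prime q|70: 7^{35}≡70, 7^{14}≡54, 7^{10}≡45, none ≡ 1, so ord_71(7) = 70 and 7 is a primitive root.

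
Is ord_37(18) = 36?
Powers of 18 mod 37: 18^1≡18, 18^2≡28, 18^3≡23, 18^4≡7, 18^5≡15, 18^6≡11, 18^7≡13, 18^8≡12, 18^9≡31, 18^10≡3, 18^11≡17, 18^12≡10, 18^13≡32, 18^14≡21, 18^15≡8, 18^16≡33, 18^17≡2, 18^18≡36, 18^19≡19, 18^20≡9, 18^21≡14, 18^22≡30, 18^23≡22, 18^24≡26, 18^25≡24, 18^26≡25, 18^27≡6, 18^28≡34, 18^29≡20, 18^30≡27, 18^31≡5, 18^32≡16, 18^33≡29, 18^34≡4, 18^35≡35, 18^36≡1. First k with 18^k≡1 is k=36. Yes, ord_37(18) = 36.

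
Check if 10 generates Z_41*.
10^{5} ≡ 1 mod 41 and 5 < 40, so ord_41(10) = 5 ≠ 40 and 10 is not a primitive root.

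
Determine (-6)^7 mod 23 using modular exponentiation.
By repeated squaring (mod 23): (-6)^{1}≡17, (-6)^{2}≡13, (-6)^{4}≡8. Then (-6)^{7} = (-6)^{4+2+1} ≡ 8 × 13 × 17 ≡ 20 (mod 23)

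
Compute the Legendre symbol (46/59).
(46/59) = 46^{29} mod 59 = 1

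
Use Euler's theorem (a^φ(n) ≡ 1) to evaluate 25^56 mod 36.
By Euler: 25^{12} ≡ 1 mod 36 since gcd(25, 36) = 1. 56 = 4×12 + 8. So 25^{56} ≡ 25^{8} ≡ 13 mod 36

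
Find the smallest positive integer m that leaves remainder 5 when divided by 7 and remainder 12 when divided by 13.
M = 7 × 13 = 91. M₁ = 13, y₁ ≡ 6 (mod 7). M₂ = 7, y₂ ≡ 2 (mod 13). m = 5×13×6 + 12×7×2 ≡ 12 (mod 91)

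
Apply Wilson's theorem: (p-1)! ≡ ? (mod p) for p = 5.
By Wilson's theorem, (4)! ≡ -1 ≡ 4 (mod 5)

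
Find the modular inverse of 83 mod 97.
Since 97 is prime, by Fermat 83^(-1) ≡ 83^{95} ≡ 90 mod 97. Verify: 83 × 90 = 7470 ≡ 1 mod 97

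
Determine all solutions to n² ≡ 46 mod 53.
The square roots of 46 mod 53 are 24 and 29. Verify: 24² = 576 ≡ 46 mod 53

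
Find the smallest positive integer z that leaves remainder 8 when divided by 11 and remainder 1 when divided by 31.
M = 11 × 31 = 341. M₁ = 31, y₁ ≡ 5 (mod 11). M₂ = 11, y₂ ≡ 17 (mod 31). z = 8×31×5 + 1×11×17 ≡ 63 (mod 341)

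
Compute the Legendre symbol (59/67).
(59/67) = 59^{33} mod 67 = 1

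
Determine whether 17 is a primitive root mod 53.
17^{26} ≡ 1 (mod 53) and 26 < 52, so ord_53(17) = 26 ≠ 52 and 17 is not a primitive root.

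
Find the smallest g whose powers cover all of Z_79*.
g = 3. For each prime q|78: 3^{39}≡78, 3^{26}≡23, 3^{6}≡18, none ≡ 1, so ord_79(3) = 78 and 3 is a primitive root.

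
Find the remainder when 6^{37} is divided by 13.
By Fermat: 6^{12} ≡ 1 (mod 13). 37 = 3×12 + 1. So 6^{37} ≡ 6^{1} ≡ 6 (mod 13)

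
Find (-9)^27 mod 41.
By repeated squaring mod 41: (-9)^{1}≡32, (-9)^{2}≡40, (-9)^{4}≡1, (-9)^{8}≡1, (-9)^{16}≡1. Then (-9)^{27} = (-9)^{16+8+2+1} ≡ 1 × 1 × 40 × 32 ≡ 9 mod 41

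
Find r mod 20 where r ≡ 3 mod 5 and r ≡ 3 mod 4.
M = 5 × 4 = 20. M₁ = 4, y₁ ≡ 4 mod 5. M₂ = 5, y₂ ≡ 1 mod 4. r = 3×4×4 + 3×5×1 ≡ 3 mod 20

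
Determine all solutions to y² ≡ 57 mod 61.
The square roots of 57 mod 61 are 22 and 39. Verify: 22² = 484 ≡ 57 mod 61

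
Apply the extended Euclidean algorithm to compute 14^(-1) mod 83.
Extended GCD: 14(6) + 83(-1) = 1. So 14^(-1) ≡ 6 mod 83. Verify: 14 × 6 = 84 ≡ 1 mod 83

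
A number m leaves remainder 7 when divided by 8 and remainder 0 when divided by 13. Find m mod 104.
M = 8 × 13 = 104. M₁ = 13, y₁ ≡ 5 mod 8. M₂ = 8, y₂ ≡ 5 mod 13. m = 7×13×5 + 0×8×5 ≡ 39 mod 104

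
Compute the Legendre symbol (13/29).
(13/29) = 13^{14} mod 29 = 1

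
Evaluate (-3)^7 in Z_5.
Using Fermat: (-3)^{4} ≡ 1 mod 5. 7 ≡ 3 mod 4. So (-3)^{7} ≡ (-3)^{3} ≡ 3 mod 5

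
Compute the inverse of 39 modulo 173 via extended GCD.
Extended GCD: 39(71) + 173(-16) = 1. So 39^(-1) ≡ 71 (mod 173). Verify: 39 × 71 = 2769 ≡ 1 (mod 173)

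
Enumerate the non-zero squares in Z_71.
Quadratic residues modulo 71: {1, 2, 3, 4, 5, 6, 8, 9, 10, 12, 15, 16, 18, 19, 20, 24, 25, 27, 29, 30, 32, 36, 37, 38, 40, 43, 45, 48, 49, 50, 54, 57, 58, 60, 64}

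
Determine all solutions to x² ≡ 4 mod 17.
The square roots of 4 mod 17 are 2 and 15. Verify: 2² = 4 ≡ 4 mod 17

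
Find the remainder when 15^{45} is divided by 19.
By Fermat: 15^{18} ≡ 1 (mod 19). 45 = 2×18 + 9. So 15^{45} ≡ 15^{9} ≡ 18 (mod 19)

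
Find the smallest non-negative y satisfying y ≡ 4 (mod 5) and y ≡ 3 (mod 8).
M = 5 × 8 = 40. M₁ = 8, y₁ ≡ 2 (mod 5). M₂ = 5, y₂ ≡ 5 (mod 8). y = 4×8×2 + 3×5×5 ≡ 19 (mod 40)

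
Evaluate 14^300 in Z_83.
Using Fermat: 14^{82} ≡ 1 (mod 83). 300 ≡ 54 (mod 82). So 14^{300} ≡ 14^{54} ≡ 48 (mod 83)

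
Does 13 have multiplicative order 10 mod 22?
Powers of 13 mod 22: 13^1≡13, 13^2≡15, 13^3≡19, 13^4≡5, 13^5≡21, 13^6≡9, 13^7≡7, 13^8≡3, 13^9≡17, 13^10≡1. First k with 13^k≡1 is k=10. Yes, ord_22(13) = 10.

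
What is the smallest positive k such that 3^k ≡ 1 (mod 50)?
Powers of 3 mod 50: 3^1≡3, 3^2≡9, 3^3≡27, 3^4≡31, 3^5≡43, 3^6≡29, 3^7≡37, 3^8≡11, 3^9≡33, 3^10≡49, 3^11≡47, 3^12≡41, 3^13≡23, 3^14≡19, 3^15≡7, 3^16≡21, 3^17≡13, 3^18≡39, 3^19≡17, 3^20≡1. ord_50(3) = 20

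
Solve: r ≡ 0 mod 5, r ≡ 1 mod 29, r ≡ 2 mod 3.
M = 5 × 29 × 3 = 435. M₁ = 87, y₁ ≡ 3 mod 5. M₂ = 15, y₂ ≡ 2 mod 29. M₃ = 145, y₃ ≡ 1 mod 3. r = 0×87×3 + 1×15×2 + 2×145×1 ≡ 320 mod 435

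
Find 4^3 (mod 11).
4^{3} = 64 ≡ 9 (mod 11)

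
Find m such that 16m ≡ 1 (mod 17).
Since 17 is prime, by Fermat 16^(-1) ≡ 16^{15} ≡ 16 (mod 17). Verify: 16 × 16 = 256 ≡ 1 (mod 17)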